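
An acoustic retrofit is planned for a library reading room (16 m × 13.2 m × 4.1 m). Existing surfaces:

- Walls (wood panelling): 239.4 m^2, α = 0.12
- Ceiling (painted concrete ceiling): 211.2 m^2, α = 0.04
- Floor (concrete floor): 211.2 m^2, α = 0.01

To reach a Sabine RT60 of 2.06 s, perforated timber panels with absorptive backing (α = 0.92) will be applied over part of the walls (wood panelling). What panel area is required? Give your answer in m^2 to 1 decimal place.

A₁ = Σ Sᵢαᵢ = 239.4×0.12 + 211.2×0.04 + 211.2×0.01 = 39.288 sabins.
Required A₂ = 0.161·865.92/2.06 = 67.676 sabins.
ΔA needed = 67.676 − 39.288 = 28.388 sabins.
Each m^2 of panel replacing the walls (wood panelling) adds (0.92 − 0.12) = 0.80 sabins.
Panel area = 28.388 / 0.80 = 35.5 m^2.

35.5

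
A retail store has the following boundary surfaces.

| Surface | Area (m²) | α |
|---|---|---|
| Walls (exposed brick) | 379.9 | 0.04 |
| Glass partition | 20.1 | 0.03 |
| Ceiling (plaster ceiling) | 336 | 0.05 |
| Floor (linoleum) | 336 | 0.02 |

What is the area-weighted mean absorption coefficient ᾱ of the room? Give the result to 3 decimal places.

S = Σ Sᵢ = 379.9 + 20.1 + 336 + 336 = 1072.0 m².
Weighted sum Σ Sα = 39.319.
ᾱ = A/S = 0.037.

0.037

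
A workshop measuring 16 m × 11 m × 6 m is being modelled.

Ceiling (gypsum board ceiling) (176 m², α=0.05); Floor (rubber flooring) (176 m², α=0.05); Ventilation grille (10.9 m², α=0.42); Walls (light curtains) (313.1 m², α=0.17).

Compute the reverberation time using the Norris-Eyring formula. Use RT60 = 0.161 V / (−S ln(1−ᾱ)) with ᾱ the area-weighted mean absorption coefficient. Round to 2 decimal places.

2.13 s

Total surface area S = 176 + 176 + 10.9 + 313.1 = 676.0 m².
Absorption A = 176·0.05 + 176·0.05 + 10.9·0.42 + 313.1·0.17 = 75.405 sabins.
Mean coefficient ᾱ = A/S = 0.1115.
−S·ln(1−ᾱ) = −676.0 × ln(1 − 0.1115) = 79.917.
V = 16 × 11 × 6 = 1056 m³.
T = 0.161·V/[−S·ln(1−ᾱ)] = 0.161·1056/79.917 = 2.13 s.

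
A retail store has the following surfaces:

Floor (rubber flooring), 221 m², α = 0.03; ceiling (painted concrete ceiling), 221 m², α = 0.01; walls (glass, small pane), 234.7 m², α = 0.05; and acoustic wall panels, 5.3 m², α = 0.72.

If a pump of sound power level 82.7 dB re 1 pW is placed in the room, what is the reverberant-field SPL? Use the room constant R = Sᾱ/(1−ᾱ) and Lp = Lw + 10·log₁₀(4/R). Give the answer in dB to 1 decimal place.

74.7 dB

Σ(Sᵢαᵢ) = 221·0.03 + 221·0.01 + 234.7·0.05 + 5.3·0.72 = 24.391; total area S = 682.0 m².
ᾱ = 24.391/682.0 = 0.0358; R = Sᾱ/(1−ᾱ) = 24.391/(1−0.0358) = 25.297 m².
Lp = Lw + 10 log₁₀(4/R) = 82.7 -8.01 = 74.7 dB.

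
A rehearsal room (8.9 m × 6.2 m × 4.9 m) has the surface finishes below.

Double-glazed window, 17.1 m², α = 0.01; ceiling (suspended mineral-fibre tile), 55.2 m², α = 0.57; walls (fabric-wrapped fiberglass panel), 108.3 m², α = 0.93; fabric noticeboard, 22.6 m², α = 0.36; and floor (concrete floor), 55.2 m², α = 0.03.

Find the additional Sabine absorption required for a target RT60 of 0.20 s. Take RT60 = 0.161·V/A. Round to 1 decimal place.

A₁ = Σ Sᵢαᵢ = 17.1×0.01 + 55.2×0.57 + 108.3×0.93 + 22.6×0.36 + 55.2×0.03 = 142.146 sabins.
Target A₂ = 0.161·270.382/0.20 = 217.658 sabins (V = 270.382 m³).
Shortfall: 217.658 − 142.146 = 75.5 sabins.

75.5 sabins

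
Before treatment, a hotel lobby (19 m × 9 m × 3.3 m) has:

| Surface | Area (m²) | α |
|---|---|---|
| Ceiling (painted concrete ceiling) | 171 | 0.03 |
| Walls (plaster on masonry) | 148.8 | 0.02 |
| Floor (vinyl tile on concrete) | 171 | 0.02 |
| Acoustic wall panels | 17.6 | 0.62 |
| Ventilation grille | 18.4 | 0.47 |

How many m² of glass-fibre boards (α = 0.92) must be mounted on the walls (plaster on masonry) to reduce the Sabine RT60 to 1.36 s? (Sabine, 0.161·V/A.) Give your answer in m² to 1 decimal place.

39.7

Summing Sᵢαᵢ: 5.130 + 2.976 + 3.420 + 10.912 + 8.648 → A₁ = 31.086 sabins.
V = 564.3 m³. Target absorption A₂ = 0.161 × 564.3 / 1.36 = 66.803 sabins.
Absorption to add: 66.803 − 31.086 = 35.717 sabins.
Net gain per m²: Δα = 0.92 − 0.02 = 0.90.
Area = ΔA/Δα = 35.717/0.90 = 39.7 m².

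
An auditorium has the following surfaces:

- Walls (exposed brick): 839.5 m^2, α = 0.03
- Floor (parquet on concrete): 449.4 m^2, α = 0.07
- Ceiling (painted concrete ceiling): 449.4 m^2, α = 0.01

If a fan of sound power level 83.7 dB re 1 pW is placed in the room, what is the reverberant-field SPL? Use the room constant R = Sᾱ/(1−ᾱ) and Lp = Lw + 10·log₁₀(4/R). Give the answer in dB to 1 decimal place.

71.7 dB

A = 61.137 sabins; S = 1738.3 m^2.
ᾱ = 61.137/1738.3 = 0.0352; R = Sᾱ/(1−ᾱ) = 61.137/(1−0.0352) = 63.368 m^2.
Lp = Lw + 10 log₁₀(4/R) = 83.7 -12.00 = 71.7 dB.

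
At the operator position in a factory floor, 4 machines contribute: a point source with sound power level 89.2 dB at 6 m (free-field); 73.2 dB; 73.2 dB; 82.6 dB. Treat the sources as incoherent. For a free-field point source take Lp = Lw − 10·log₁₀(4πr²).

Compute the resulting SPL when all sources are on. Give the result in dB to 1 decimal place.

Source at 6 m: Lp = 89.2 − 10·log₁₀(4π·6²) = 89.2 − 10·log₁₀(452.389) = 62.6 dB.
Converting to relative power and adding: 10^(62.6/10) + 10^(73.2/10) + 10^(73.2/10) + 10^(82.6/10) = 2.256e+08.
L_total = 10·log₁₀(2.256e+08) = 83.5 dB.

83.5 dB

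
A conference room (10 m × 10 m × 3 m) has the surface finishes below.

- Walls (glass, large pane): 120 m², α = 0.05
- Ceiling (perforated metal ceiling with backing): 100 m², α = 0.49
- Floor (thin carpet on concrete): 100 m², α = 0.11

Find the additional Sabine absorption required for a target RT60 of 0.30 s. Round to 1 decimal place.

Equivalent absorption area: A₁ = 120×0.05 + 100×0.49 + 100×0.11 = 66.000 m².
Target A₂ = 0.161·300/0.30 = 161.000 sabins (V = 300 m³).
ΔA = A₂ − A₁ = 161.000 − 66.000 = 95.0 sabins.

95.0 sabins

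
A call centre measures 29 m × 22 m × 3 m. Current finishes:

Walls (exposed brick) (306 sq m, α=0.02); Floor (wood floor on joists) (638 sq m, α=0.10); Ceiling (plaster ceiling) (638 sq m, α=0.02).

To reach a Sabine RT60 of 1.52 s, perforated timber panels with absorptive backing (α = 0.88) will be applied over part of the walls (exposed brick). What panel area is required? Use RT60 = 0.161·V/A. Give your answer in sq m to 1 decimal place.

139.6

A₁ = Σ Sᵢαᵢ = 306·0.02 + 638·0.10 + 638·0.02 = 82.680 sabins.
Required A₂ = 0.161·1914/1.52 = 202.733 sabins.
Absorption to add: 202.733 − 82.680 = 120.053 sabins.
Net gain per sq m: Δα = 0.88 − 0.02 = 0.86.
Area = ΔA/Δα = 120.053/0.86 = 139.6 sq m.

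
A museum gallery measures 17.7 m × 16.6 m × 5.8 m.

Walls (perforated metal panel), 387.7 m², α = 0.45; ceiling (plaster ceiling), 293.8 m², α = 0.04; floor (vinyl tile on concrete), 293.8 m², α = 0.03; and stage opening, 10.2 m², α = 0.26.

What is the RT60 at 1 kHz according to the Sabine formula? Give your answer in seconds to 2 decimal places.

1.39 seconds

Summing Sᵢαᵢ: 174.465 + 11.752 + 8.814 + 2.652 → A = 197.683 sabins.
Room volume: 1704.156 m³.
Sabine: RT60 = 0.161 × 1704.156 / 197.683 = 1.39 s.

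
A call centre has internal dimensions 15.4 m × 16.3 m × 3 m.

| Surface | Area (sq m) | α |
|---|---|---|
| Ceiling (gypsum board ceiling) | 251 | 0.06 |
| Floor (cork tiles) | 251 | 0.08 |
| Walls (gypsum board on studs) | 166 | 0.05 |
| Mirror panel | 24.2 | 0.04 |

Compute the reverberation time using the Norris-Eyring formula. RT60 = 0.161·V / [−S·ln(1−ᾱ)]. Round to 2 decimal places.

S = Σ Sᵢ = 692.2 sq m.
Absorption A = 251×0.06 + 251×0.08 + 166×0.05 + 24.2×0.04 = 44.408 sabins.
ᾱ = 44.408 / 692.2 = 0.0642.
Eyring denominator: −S ln(1−ᾱ) = 45.930.
V = 15.4 × 16.3 × 3 = 753.06 m³.
T = 0.161·V/[−S·ln(1−ᾱ)] = 0.161·753.06/45.930 = 2.64 s.

2.64 sec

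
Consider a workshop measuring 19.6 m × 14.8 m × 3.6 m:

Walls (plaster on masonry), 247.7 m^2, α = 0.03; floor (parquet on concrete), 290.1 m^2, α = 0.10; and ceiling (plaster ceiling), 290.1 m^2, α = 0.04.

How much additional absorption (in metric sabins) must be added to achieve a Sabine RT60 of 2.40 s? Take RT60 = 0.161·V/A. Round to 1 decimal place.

Total absorption A₁ = 247.7*0.03 + 290.1*0.10 + 290.1*0.04
  = 7.431 + 29.010 + 11.604 = 48.045 m^2 sabins.
For T = 2.40 s, need A₂ = 0.161·V/T = 0.161·1044.288/2.40 = 70.054 sabins.
Additional absorption ΔA = 70.054 − 48.045 = 22.0 sabins.

22.0 sabins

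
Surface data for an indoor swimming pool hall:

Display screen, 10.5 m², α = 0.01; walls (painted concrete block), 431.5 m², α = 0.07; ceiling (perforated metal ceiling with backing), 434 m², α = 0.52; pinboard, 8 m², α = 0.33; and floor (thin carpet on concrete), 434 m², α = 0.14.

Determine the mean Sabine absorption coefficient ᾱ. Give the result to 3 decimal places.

Total surface area S = 1318.0 m².
Σ(Sᵢαᵢ) = 10.5*0.01 + 431.5*0.07 + 434*0.52 + 8*0.33 + 434*0.14 = 319.390.
ᾱ = A/S = 0.242.

0.242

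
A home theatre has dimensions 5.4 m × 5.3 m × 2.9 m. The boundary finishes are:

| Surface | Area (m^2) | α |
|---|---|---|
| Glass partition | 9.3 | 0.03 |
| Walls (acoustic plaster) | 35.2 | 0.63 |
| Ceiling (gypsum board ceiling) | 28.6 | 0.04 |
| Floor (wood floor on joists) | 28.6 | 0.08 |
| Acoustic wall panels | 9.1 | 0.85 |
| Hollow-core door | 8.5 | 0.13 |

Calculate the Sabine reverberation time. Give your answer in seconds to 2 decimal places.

0.38 seconds

A = Σ Sᵢαᵢ = 9.3*0.03 + 35.2*0.63 + 28.6*0.04 + 28.6*0.08 + 9.1*0.85 + 8.5*0.13 = 34.727 sabins.
V = 5.4·5.3·2.9 = 82.998 m³.
Sabine: RT60 = 0.161 × 82.998 / 34.727 = 0.38 s.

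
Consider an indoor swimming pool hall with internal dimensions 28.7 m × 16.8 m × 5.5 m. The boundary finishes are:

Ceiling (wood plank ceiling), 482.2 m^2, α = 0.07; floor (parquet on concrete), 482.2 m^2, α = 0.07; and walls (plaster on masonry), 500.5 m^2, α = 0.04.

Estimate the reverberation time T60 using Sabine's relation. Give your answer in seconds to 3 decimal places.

4.878 seconds

Summing Sᵢαᵢ: 33.754 + 33.754 + 20.020 → A = 87.528 sabins.
Room volume: 2651.88 m³.
Sabine: RT60 = 0.161 × 2651.88 / 87.528 = 4.878 s.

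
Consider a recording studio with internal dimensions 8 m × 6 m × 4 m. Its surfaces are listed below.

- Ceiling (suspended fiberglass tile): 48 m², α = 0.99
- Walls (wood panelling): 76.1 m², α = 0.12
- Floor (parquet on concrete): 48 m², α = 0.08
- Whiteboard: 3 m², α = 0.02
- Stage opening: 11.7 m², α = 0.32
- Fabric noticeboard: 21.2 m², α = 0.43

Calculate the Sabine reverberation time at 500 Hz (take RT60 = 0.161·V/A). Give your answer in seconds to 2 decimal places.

Total absorption A = 48*0.99 + 76.1*0.12 + 48*0.08 + 3*0.02 + 11.7*0.32 + 21.2*0.43
  = 47.520 + 9.132 + 3.840 + 0.060 + 3.744 + 9.116 = 73.412 m² sabins.
V = 8·6·4 = 192 m³.
RT60 = 0.161 · V / A = 0.161 × 192 / 73.412 = 0.42 s.

0.42 s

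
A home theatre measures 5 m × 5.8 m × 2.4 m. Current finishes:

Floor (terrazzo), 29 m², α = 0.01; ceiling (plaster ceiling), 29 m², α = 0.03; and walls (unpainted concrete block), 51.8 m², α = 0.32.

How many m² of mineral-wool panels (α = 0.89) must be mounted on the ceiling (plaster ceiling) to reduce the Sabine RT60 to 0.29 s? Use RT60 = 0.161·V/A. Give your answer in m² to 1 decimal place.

24.3

Equivalent absorption area: A₁ = 29*0.01 + 29*0.03 + 51.8*0.32 = 17.736 m².
Required A₂ = 0.161·69.6/0.29 = 38.640 sabins.
ΔA needed = 38.640 − 17.736 = 20.904 sabins.
Each m² of panel replacing the ceiling (plaster ceiling) adds (0.89 − 0.03) = 0.86 sabins.
Panel area = 20.904 / 0.86 = 24.3 m².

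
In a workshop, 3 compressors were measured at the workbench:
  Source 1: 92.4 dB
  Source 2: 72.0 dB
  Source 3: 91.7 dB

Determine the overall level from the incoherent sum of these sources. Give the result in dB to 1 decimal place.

95.1 dB

Sum in the linear (power) domain: Σ 10^(Lᵢ/10) = 10^(92.4/10) + 10^(72.0/10) + 10^(91.7/10) = 3.233e+09.
L_total = 10·log₁₀(3.233e+09) = 95.1 dB.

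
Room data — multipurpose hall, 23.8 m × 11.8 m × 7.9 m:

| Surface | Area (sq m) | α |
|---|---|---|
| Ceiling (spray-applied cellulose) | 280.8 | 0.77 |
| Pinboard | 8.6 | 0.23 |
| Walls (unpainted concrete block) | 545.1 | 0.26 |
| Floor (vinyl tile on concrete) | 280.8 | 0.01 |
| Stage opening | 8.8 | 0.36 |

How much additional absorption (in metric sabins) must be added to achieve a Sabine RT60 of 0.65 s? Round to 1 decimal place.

183.6 sabins

Summing Sᵢαᵢ: 216.216 + 1.978 + 141.726 + 2.808 + 3.168 → A₁ = 365.896 sabins.
For T = 0.65 s, need A₂ = 0.161·V/T = 0.161·2218.636/0.65 = 549.539 sabins.
Additional absorption ΔA = 549.539 − 365.896 = 183.6 sabins.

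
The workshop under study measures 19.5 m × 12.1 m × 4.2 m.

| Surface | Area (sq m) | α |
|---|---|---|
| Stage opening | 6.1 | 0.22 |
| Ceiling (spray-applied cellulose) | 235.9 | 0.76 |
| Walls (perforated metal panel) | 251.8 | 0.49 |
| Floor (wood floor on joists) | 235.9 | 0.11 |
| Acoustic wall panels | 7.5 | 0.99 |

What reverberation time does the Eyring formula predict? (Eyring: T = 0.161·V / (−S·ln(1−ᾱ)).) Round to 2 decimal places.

0.35 s

Total surface area S = 6.1 + 235.9 + 251.8 + 235.9 + 7.5 = 737.2 sq m.
Σ(Sᵢαᵢ) = 6.1×0.22 + 235.9×0.76 + 251.8×0.49 + 235.9×0.11 + 7.5×0.99 = 337.382.
ᾱ = 337.382 / 737.2 = 0.4577.
Eyring denominator: −S ln(1−ᾱ) = 451.119.
V = 19.5 × 12.1 × 4.2 = 990.99 m³.
RT60 = 0.161 × 990.99 / 451.119 = 0.35 s.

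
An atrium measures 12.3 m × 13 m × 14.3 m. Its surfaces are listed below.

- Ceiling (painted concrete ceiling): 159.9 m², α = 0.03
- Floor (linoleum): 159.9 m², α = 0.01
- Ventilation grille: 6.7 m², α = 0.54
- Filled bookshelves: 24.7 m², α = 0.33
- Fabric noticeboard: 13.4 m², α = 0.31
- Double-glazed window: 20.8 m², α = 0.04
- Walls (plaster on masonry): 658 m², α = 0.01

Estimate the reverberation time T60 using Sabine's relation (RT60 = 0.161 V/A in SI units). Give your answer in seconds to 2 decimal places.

Summing Sᵢαᵢ: 4.797 + 1.599 + 3.618 + 8.151 + 4.154 + 0.832 + 6.580 → A = 29.731 sabins.
Volume V = 12.3 × 13 × 14.3 = 2286.57 m³.
T = 0.161 V/A = 0.161·2286.57/29.731 = 12.38 s.

12.38 seconds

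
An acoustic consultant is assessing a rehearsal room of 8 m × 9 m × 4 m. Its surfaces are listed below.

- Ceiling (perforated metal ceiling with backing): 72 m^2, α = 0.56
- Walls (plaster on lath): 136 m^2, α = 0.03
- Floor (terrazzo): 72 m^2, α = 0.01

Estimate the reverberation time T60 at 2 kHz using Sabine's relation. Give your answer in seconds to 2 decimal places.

A = Σ Sᵢαᵢ = 72*0.56 + 136*0.03 + 72*0.01 = 45.120 sabins.
Room volume: 288 m³.
RT60 = 0.161 · V / A = 0.161 × 288 / 45.120 = 1.03 s.

1.03 s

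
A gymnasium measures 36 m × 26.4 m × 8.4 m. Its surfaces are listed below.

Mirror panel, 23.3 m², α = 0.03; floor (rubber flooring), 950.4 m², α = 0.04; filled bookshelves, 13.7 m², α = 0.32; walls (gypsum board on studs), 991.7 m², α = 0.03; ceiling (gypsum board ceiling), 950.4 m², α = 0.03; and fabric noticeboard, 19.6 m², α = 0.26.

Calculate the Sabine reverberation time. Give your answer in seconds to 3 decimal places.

A = Σ Sᵢαᵢ = 23.3·0.03 + 950.4·0.04 + 13.7·0.32 + 991.7·0.03 + 950.4·0.03 + 19.6·0.26 = 106.458 sabins.
V = 36·26.4·8.4 = 7983.36 m³.
T = 0.161 V/A = 0.161·7983.36/106.458 = 12.074 s.

12.074 sec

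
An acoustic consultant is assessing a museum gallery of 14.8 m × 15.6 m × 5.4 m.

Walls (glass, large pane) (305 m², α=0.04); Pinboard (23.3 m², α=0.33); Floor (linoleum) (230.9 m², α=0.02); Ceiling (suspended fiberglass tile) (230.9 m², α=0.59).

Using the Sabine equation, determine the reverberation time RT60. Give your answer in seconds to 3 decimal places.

1.249 sec

Total absorption A = 305*0.04 + 23.3*0.33 + 230.9*0.02 + 230.9*0.59
  = 12.200 + 7.689 + 4.618 + 136.231 = 160.738 m² sabins.
V = 14.8·15.6·5.4 = 1246.752 m³.
RT60 = 0.161 · V / A = 0.161 × 1246.752 / 160.738 = 1.249 s.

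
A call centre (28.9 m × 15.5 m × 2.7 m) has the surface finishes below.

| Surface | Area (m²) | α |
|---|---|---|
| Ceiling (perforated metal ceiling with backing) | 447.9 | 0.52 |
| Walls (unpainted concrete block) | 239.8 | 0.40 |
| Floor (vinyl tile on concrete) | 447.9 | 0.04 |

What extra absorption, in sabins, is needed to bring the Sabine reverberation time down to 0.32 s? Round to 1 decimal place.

261.8 sabins

Total absorption A₁ = 447.9×0.52 + 239.8×0.40 + 447.9×0.04
  = 232.908 + 95.920 + 17.916 = 346.744 m² sabins.
V = 1209.465 m³. Required absorption A₂ = 0.161 × 1209.465 / 0.32 = 608.512 sabins.
Shortfall: 608.512 − 346.744 = 261.8 sabins.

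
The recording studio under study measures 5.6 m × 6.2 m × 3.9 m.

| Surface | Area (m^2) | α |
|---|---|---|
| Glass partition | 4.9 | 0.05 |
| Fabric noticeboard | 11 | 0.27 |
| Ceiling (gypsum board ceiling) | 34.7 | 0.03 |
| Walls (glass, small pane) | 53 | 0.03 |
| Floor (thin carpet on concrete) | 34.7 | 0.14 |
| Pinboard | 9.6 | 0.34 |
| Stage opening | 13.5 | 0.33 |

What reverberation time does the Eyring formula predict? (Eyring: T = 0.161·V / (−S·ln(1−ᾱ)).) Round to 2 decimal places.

1.11 s

S = Σ Sᵢ = 161.4 m^2.
Σ(Sᵢαᵢ) = 4.9×0.05 + 11×0.27 + 34.7×0.03 + 53×0.03 + 34.7×0.14 + 9.6×0.34 + 13.5×0.33 = 18.423.
Mean coefficient ᾱ = A/S = 0.1141.
−S·ln(1−ᾱ) = −161.4 × ln(1 − 0.1141) = 19.554.
V = 5.6 × 6.2 × 3.9 = 135.408 m³.
RT60 = 0.161 × 135.408 / 19.554 = 1.11 s.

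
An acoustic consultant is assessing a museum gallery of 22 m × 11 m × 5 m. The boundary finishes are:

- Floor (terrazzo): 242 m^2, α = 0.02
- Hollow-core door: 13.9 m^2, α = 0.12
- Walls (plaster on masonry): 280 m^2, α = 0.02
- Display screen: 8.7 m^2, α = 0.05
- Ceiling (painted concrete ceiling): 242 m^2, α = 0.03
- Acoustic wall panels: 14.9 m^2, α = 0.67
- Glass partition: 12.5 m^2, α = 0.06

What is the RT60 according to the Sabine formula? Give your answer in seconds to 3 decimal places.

6.380 s

A = Σ Sᵢαᵢ = 242·0.02 + 13.9·0.12 + 280·0.02 + 8.7·0.05 + 242·0.03 + 14.9·0.67 + 12.5·0.06 = 30.536 sabins.
V = 22·11·5 = 1210 m³.
T = 0.161 V/A = 0.161·1210/30.536 = 6.380 s.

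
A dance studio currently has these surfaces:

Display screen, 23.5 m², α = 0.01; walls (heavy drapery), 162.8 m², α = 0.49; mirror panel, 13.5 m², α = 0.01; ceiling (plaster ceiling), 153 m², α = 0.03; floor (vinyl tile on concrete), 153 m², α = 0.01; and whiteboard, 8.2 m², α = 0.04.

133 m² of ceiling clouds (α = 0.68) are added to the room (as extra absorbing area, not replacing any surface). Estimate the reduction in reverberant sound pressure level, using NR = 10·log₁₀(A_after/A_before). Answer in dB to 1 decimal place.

3.1 dB

Equivalent absorption area: A_before = 23.5*0.01 + 162.8*0.49 + 13.5*0.01 + 153*0.03 + 153*0.01 + 8.2*0.04 = 86.590 m².
Treatment contributes 133·0.68 = 90.440 sabins.
A_after = 86.590 + 90.440 = 177.030 sabins.
NR = 10·log₁₀(177.030/86.590) = 3.1 dB.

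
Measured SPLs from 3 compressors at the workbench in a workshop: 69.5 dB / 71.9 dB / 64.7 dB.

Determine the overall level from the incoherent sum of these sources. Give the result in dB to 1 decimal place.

74.4 dB

Sum in the linear (power) domain: Σ 10^(Lᵢ/10) = 10^(69.5/10) + 10^(71.9/10) + 10^(64.7/10) = 2.735e+07.
Back to dB: 10·log₁₀ Σ = 74.4 dB.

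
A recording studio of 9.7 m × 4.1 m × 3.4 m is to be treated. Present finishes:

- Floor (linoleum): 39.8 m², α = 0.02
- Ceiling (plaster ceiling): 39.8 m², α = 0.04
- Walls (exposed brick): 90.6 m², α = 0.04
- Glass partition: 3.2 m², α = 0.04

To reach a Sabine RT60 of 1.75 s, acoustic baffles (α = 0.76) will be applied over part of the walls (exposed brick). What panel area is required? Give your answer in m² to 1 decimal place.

Total absorption A₁ = 39.8×0.02 + 39.8×0.04 + 90.6×0.04 + 3.2×0.04
  = 0.796 + 1.592 + 3.624 + 0.128 = 6.140 m² sabins.
Required A₂ = 0.161·135.218/1.75 = 12.440 sabins.
ΔA needed = 12.440 − 6.140 = 6.300 sabins.
Each m² of panel replacing the walls (exposed brick) adds (0.76 − 0.04) = 0.72 sabins.
Area = ΔA/Δα = 6.300/0.72 = 8.8 m².

8.8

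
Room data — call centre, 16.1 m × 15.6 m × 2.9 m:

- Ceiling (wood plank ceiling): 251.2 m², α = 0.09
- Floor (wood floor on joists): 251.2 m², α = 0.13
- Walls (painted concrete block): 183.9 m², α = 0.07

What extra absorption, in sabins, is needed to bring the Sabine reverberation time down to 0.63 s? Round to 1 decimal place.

A₁ = Σ Sᵢαᵢ = 251.2·0.09 + 251.2·0.13 + 183.9·0.07 = 68.137 sabins.
V = 728.364 m³. Required absorption A₂ = 0.161 × 728.364 / 0.63 = 186.137 sabins.
Additional absorption ΔA = 186.137 − 68.137 = 118.0 sabins.

118.0 sabins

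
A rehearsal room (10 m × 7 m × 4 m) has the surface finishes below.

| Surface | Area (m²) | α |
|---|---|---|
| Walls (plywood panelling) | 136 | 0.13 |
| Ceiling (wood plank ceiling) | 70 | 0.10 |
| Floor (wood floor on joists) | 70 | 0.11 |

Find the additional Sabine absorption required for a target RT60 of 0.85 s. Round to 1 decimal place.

A₁ = Σ Sᵢαᵢ = 136·0.13 + 70·0.10 + 70·0.11 = 32.380 sabins.
V = 280 m³. Required absorption A₂ = 0.161 × 280 / 0.85 = 53.035 sabins.
Additional absorption ΔA = 53.035 − 32.380 = 20.7 sabins.

20.7 sabins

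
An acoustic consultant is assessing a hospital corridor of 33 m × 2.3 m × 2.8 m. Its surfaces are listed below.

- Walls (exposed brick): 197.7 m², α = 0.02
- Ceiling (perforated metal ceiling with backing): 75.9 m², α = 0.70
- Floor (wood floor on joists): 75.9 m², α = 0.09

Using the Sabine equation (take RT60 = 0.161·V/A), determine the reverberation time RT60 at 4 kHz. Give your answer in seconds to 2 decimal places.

0.54 seconds

Total absorption A = 197.7*0.02 + 75.9*0.70 + 75.9*0.09
  = 3.954 + 53.130 + 6.831 = 63.915 m² sabins.
V = 33·2.3·2.8 = 212.52 m³.
Sabine: RT60 = 0.161 × 212.52 / 63.915 = 0.54 s.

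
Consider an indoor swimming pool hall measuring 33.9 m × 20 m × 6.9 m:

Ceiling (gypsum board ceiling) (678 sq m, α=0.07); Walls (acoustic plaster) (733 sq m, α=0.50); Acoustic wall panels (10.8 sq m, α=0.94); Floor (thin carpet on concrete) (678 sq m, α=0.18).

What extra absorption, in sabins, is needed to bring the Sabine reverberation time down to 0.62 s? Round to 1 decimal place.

668.7 sabins

Summing Sᵢαᵢ: 47.460 + 366.500 + 10.152 + 122.040 → A₁ = 546.152 sabins.
V = 4678.2 m³. Required absorption A₂ = 0.161 × 4678.2 / 0.62 = 1214.823 sabins.
Additional absorption ΔA = 1214.823 − 546.152 = 668.7 sabins.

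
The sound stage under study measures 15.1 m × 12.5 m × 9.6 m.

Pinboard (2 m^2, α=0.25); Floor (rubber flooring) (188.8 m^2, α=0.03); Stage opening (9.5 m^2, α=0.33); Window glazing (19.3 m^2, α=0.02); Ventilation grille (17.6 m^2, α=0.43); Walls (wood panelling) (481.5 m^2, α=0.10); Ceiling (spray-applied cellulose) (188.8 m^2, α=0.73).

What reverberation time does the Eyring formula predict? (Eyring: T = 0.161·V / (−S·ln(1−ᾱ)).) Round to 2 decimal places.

S = Σ Sᵢ = 907.5 m^2.
Σ(Sᵢαᵢ) = 2·0.25 + 188.8·0.03 + 9.5·0.33 + 19.3·0.02 + 17.6·0.43 + 481.5·0.10 + 188.8·0.73 = 203.227.
Mean coefficient ᾱ = A/S = 0.2239.
Eyring denominator: −S ln(1−ᾱ) = 230.028.
V = 15.1 × 12.5 × 9.6 = 1812 m³.
RT60 = 0.161 × 1812 / 230.028 = 1.27 s.

1.27 sec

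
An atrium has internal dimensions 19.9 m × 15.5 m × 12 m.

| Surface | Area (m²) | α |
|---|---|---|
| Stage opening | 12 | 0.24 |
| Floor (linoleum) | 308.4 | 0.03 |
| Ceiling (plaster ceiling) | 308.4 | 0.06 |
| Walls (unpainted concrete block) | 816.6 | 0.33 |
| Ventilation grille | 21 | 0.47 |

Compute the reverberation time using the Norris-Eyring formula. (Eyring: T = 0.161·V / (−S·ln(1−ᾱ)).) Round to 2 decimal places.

S = Σ Sᵢ = 1466.4 m².
Σ(Sᵢαᵢ) = 12×0.24 + 308.4×0.03 + 308.4×0.06 + 816.6×0.33 + 21×0.47 = 309.984.
ᾱ = 309.984 / 1466.4 = 0.2114.
−S·ln(1−ᾱ) = −1466.4 × ln(1 − 0.2114) = 348.264.
V = 19.9 × 15.5 × 12 = 3701.4 m³.
T = 0.161·V/[−S·ln(1−ᾱ)] = 0.161·3701.4/348.264 = 1.71 s.

1.71 s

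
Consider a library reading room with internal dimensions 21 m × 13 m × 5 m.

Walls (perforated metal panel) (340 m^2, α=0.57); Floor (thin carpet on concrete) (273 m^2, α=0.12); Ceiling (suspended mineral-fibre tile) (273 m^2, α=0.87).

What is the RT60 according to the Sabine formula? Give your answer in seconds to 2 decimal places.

0.47 s

Equivalent absorption area: A = 340×0.57 + 273×0.12 + 273×0.87 = 464.070 m^2.
V = 21·13·5 = 1365 m³.
Sabine: RT60 = 0.161 × 1365 / 464.070 = 0.47 s.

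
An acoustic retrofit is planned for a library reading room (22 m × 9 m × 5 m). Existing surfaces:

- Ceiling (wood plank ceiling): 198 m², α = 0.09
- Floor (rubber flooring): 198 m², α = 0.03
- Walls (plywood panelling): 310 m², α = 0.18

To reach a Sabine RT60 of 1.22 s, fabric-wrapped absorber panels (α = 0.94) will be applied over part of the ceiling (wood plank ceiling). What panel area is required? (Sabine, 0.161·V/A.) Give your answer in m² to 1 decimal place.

60.1

Summing Sᵢαᵢ: 17.820 + 5.940 + 55.800 → A₁ = 79.560 sabins.
V = 990 m³. Target absorption A₂ = 0.161 × 990 / 1.22 = 130.648 sabins.
ΔA needed = 130.648 − 79.560 = 51.088 sabins.
Net gain per m²: Δα = 0.94 − 0.09 = 0.85.
Panel area = 51.088 / 0.85 = 60.1 m².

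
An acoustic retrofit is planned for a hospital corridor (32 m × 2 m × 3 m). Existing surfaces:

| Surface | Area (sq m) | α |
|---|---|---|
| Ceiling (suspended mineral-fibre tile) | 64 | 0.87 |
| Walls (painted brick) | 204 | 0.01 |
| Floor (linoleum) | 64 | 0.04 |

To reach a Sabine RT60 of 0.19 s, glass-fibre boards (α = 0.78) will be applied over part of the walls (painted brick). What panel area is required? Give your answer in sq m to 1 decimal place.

Summing Sᵢαᵢ: 55.680 + 2.040 + 2.560 → A₁ = 60.280 sabins.
V = 192 m³. Target absorption A₂ = 0.161 × 192 / 0.19 = 162.695 sabins.
ΔA needed = 162.695 − 60.280 = 102.415 sabins.
Net gain per sq m: Δα = 0.78 − 0.01 = 0.77.
Area = ΔA/Δα = 102.415/0.77 = 133.0 sq m.

133.0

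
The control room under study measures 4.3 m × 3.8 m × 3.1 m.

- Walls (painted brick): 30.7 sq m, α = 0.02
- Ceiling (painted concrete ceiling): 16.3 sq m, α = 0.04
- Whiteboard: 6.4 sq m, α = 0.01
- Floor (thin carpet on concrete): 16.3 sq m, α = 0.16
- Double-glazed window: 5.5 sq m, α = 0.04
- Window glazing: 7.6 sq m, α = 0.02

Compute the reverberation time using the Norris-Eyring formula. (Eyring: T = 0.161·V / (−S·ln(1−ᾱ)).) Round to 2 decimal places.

1.84 sec

Total surface area S = 30.7 + 16.3 + 6.4 + 16.3 + 5.5 + 7.6 = 82.8 sq m.
Absorption A = 30.7×0.02 + 16.3×0.04 + 6.4×0.01 + 16.3×0.16 + 5.5×0.04 + 7.6×0.02 = 4.310 sabins.
Mean coefficient ᾱ = A/S = 0.0521.
Eyring denominator: −S ln(1−ᾱ) = 4.430.
V = 4.3 × 3.8 × 3.1 = 50.654 m³.
T = 0.161·V/[−S·ln(1−ᾱ)] = 0.161·50.654/4.430 = 1.84 s.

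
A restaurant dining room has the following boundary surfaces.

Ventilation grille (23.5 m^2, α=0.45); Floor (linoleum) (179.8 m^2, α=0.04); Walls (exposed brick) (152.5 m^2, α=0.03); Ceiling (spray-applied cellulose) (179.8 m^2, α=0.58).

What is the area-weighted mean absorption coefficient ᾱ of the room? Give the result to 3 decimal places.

S = Σ Sᵢ = 23.5 + 179.8 + 152.5 + 179.8 = 535.6 m^2.
Σ(Sᵢαᵢ) = 23.5*0.45 + 179.8*0.04 + 152.5*0.03 + 179.8*0.58 = 126.626.
ᾱ = A/S = 0.236.

0.236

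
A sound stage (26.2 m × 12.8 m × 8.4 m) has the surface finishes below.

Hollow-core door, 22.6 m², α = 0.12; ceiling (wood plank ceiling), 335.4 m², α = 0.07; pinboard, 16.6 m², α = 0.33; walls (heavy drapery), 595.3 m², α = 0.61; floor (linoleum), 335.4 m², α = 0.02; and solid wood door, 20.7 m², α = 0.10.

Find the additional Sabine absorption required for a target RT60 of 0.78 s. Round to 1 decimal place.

177.9 sabins

Total absorption A₁ = 22.6×0.12 + 335.4×0.07 + 16.6×0.33 + 595.3×0.61 + 335.4×0.02 + 20.7×0.10
  = 2.712 + 23.478 + 5.478 + 363.133 + 6.708 + 2.070 = 403.579 m² sabins.
V = 2817.024 m³. Required absorption A₂ = 0.161 × 2817.024 / 0.78 = 581.463 sabins.
Additional absorption ΔA = 581.463 − 403.579 = 177.9 sabins.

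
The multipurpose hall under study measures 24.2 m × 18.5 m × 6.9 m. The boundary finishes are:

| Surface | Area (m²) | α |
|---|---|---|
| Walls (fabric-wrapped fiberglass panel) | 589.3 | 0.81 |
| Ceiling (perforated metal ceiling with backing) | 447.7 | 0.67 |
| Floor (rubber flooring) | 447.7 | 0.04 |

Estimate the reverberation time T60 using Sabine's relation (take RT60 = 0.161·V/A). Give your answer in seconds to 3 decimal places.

0.625 s

Total absorption A = 589.3×0.81 + 447.7×0.67 + 447.7×0.04
  = 477.333 + 299.959 + 17.908 = 795.200 m² sabins.
Volume V = 24.2 × 18.5 × 6.9 = 3089.13 m³.
T = 0.161 V/A = 0.161·3089.13/795.200 = 0.625 s.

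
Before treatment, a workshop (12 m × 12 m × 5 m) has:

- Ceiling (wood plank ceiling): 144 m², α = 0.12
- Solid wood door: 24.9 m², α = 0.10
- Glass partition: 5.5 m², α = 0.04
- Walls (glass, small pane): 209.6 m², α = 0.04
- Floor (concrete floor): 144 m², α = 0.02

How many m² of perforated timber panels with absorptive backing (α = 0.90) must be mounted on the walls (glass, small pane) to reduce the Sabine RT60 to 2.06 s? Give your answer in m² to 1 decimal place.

Equivalent absorption area: A₁ = 144*0.12 + 24.9*0.10 + 5.5*0.04 + 209.6*0.04 + 144*0.02 = 31.254 m².
Required A₂ = 0.161·720/2.06 = 56.272 sabins.
ΔA needed = 56.272 − 31.254 = 25.018 sabins.
Net gain per m²: Δα = 0.90 − 0.04 = 0.86.
Area = ΔA/Δα = 25.018/0.86 = 29.1 m².

29.1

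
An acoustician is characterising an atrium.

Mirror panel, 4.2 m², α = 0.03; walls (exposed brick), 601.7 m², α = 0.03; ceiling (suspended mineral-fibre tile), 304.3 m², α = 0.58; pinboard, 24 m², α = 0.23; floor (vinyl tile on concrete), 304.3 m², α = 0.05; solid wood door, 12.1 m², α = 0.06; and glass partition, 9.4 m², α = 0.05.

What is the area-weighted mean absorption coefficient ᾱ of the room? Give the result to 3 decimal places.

Total surface area S = 1260.0 m².
Weighted sum Σ Sα = 216.602.
ᾱ = 216.602 / 1260.0 = 0.172.

0.172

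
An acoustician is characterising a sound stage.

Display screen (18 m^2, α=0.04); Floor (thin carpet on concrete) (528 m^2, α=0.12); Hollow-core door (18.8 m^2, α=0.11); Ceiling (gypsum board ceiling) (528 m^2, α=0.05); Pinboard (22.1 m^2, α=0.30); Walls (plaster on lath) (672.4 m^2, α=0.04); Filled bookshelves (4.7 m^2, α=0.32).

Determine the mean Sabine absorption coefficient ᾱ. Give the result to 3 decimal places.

Total surface area S = 1792.0 m^2.
Weighted sum Σ Sα = 127.578.
ᾱ = A/S = 0.071.

0.071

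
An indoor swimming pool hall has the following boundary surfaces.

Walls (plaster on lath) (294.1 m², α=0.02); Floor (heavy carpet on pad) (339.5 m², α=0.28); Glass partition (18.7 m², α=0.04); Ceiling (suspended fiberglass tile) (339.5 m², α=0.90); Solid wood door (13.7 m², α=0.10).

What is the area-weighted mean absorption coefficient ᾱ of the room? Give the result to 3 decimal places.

S = Σ Sᵢ = 294.1 + 339.5 + 18.7 + 339.5 + 13.7 = 1005.5 m².
Weighted sum Σ Sα = 408.610.
ᾱ = A/S = 0.406.

0.406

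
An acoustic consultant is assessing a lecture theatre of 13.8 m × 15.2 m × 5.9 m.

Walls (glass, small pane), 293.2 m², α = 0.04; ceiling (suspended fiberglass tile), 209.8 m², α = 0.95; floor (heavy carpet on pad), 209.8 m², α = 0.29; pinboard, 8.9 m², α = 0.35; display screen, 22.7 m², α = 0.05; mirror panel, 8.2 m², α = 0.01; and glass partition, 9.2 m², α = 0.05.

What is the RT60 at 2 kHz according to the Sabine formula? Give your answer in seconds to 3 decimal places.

Summing Sᵢαᵢ: 11.728 + 199.310 + 60.842 + 3.115 + 1.135 + 0.082 + 0.460 → A = 276.672 sabins.
Volume V = 13.8 × 15.2 × 5.9 = 1237.584 m³.
RT60 = 0.161 · V / A = 0.161 × 1237.584 / 276.672 = 0.720 s.

0.720 s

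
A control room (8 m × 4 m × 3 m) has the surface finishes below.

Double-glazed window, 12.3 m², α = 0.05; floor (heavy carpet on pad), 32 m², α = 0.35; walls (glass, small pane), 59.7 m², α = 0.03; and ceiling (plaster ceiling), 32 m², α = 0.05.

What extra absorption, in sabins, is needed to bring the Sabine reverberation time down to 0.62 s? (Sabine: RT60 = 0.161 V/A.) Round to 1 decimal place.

Total absorption A₁ = 12.3·0.05 + 32·0.35 + 59.7·0.03 + 32·0.05
  = 0.615 + 11.200 + 1.791 + 1.600 = 15.206 m² sabins.
V = 96 m³. Required absorption A₂ = 0.161 × 96 / 0.62 = 24.929 sabins.
Additional absorption ΔA = 24.929 − 15.206 = 9.7 sabins.

9.7 sabins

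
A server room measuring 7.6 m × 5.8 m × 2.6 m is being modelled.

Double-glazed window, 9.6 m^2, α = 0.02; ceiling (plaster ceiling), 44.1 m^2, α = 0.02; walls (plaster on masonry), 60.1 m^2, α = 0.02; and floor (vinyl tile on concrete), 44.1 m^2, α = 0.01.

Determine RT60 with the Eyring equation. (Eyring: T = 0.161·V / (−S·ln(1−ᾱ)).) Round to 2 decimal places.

6.73 seconds

Total surface area S = 9.6 + 44.1 + 60.1 + 44.1 = 157.9 m^2.
Absorption A = 9.6·0.02 + 44.1·0.02 + 60.1·0.02 + 44.1·0.01 = 2.717 sabins.
Mean coefficient ᾱ = A/S = 0.0172.
−S·ln(1−ᾱ) = −157.9 × ln(1 − 0.0172) = 2.740.
V = 7.6 × 5.8 × 2.6 = 114.608 m³.
T = 0.161·V/[−S·ln(1−ᾱ)] = 0.161·114.608/2.740 = 6.73 s.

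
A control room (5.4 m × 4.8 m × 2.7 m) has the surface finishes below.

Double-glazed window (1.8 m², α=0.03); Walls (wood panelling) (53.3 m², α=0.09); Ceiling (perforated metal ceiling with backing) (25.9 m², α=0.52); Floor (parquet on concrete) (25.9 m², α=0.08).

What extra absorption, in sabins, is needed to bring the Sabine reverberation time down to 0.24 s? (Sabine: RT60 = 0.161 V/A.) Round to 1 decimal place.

26.6 sabins

Total absorption A₁ = 1.8*0.03 + 53.3*0.09 + 25.9*0.52 + 25.9*0.08
  = 0.054 + 4.797 + 13.468 + 2.072 = 20.391 m² sabins.
V = 69.984 m³. Required absorption A₂ = 0.161 × 69.984 / 0.24 = 46.948 sabins.
Additional absorption ΔA = 46.948 − 20.391 = 26.6 sabins.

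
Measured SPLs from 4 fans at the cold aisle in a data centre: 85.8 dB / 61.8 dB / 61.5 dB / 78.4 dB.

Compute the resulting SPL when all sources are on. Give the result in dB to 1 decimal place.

86.6 dB

Σ 10^(Lᵢ/10) = 4.523e+08.
L_total = 10·log₁₀(4.523e+08) = 86.6 dB.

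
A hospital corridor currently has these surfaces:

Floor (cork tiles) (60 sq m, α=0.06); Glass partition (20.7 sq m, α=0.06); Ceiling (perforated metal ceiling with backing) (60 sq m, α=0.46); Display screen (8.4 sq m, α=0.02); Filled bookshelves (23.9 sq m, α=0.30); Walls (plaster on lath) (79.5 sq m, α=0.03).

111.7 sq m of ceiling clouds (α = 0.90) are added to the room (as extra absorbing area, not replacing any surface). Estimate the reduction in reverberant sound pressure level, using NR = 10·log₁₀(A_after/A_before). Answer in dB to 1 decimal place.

A_before = Σ Sᵢαᵢ = 60×0.06 + 20.7×0.06 + 60×0.46 + 8.4×0.02 + 23.9×0.30 + 79.5×0.03 = 42.165 sabins.
Treatment contributes 111.7·0.90 = 100.530 sabins.
New total A_after = 142.695 sabins.
NR = 10·log₁₀(142.695/42.165) = 5.3 dB.

5.3 dB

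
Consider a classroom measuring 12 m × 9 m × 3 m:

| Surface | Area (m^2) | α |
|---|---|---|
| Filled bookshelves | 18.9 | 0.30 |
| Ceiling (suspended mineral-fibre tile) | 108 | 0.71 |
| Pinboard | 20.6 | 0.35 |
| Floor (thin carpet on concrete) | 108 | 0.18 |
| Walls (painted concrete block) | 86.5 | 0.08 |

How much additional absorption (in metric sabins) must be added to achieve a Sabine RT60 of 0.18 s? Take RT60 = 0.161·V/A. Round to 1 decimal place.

A₁ = Σ Sᵢαᵢ = 18.9·0.30 + 108·0.71 + 20.6·0.35 + 108·0.18 + 86.5·0.08 = 115.920 sabins.
For T = 0.18 s, need A₂ = 0.161·V/T = 0.161·324/0.18 = 289.800 sabins.
ΔA = A₂ − A₁ = 289.800 − 115.920 = 173.9 sabins.

173.9 sabins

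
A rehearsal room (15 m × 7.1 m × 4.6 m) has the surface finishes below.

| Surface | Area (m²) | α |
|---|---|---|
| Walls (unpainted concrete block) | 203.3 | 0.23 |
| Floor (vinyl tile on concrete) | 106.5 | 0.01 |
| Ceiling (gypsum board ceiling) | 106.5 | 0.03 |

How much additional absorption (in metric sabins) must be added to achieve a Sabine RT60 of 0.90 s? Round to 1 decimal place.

36.6 sabins

Summing Sᵢαᵢ: 46.759 + 1.065 + 3.195 → A₁ = 51.019 sabins.
V = 489.9 m³. Required absorption A₂ = 0.161 × 489.9 / 0.90 = 87.638 sabins.
Additional absorption ΔA = 87.638 − 51.019 = 36.6 sabins.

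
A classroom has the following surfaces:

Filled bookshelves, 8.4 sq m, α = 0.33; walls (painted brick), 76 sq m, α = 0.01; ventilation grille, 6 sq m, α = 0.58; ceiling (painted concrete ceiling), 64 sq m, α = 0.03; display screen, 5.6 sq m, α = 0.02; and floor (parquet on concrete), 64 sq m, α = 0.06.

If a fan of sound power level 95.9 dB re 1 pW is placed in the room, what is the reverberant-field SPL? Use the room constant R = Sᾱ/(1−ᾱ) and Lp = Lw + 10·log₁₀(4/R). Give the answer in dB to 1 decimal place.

Σ(Sᵢαᵢ) = 8.4×0.33 + 76×0.01 + 6×0.58 + 64×0.03 + 5.6×0.02 + 64×0.06 = 12.884; total area S = 224.0 sq m.
ᾱ = 12.884/224.0 = 0.0575; R = Sᾱ/(1−ᾱ) = 12.884/(1−0.0575) = 13.670 sq m.
Lp = 95.9 + 10·log₁₀(4/13.670) = 95.9 + (-5.34) = 90.6 dB.

90.6 dB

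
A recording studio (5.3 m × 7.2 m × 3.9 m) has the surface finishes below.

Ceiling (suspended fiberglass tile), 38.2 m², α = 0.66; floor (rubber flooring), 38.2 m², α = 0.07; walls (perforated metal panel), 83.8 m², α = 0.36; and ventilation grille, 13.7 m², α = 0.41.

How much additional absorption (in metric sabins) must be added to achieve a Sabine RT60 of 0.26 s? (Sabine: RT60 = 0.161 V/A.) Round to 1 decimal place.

28.5 sabins

A₁ = Σ Sᵢαᵢ = 38.2*0.66 + 38.2*0.07 + 83.8*0.36 + 13.7*0.41 = 63.671 sabins.
V = 148.824 m³. Required absorption A₂ = 0.161 × 148.824 / 0.26 = 92.156 sabins.
ΔA = A₂ − A₁ = 92.156 − 63.671 = 28.5 sabins.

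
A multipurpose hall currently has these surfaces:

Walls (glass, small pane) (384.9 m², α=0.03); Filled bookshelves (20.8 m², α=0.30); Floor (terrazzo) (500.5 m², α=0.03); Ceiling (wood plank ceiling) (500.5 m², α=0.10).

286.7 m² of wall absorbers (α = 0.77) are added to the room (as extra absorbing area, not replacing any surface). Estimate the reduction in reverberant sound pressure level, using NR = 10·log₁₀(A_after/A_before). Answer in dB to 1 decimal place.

Total absorption A_before = 384.9·0.03 + 20.8·0.30 + 500.5·0.03 + 500.5·0.10
  = 11.547 + 6.240 + 15.015 + 50.050 = 82.852 m² sabins.
Added absorption = 286.7 × 0.77 = 220.759 sabins.
New total A_after = 303.611 sabins.
NR = 10·log₁₀(303.611/82.852) = 5.6 dB.

5.6 dB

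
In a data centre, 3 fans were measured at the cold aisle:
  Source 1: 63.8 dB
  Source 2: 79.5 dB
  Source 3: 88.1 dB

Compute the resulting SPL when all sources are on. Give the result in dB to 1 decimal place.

Converting to relative power and adding: 10^(63.8/10) + 10^(79.5/10) + 10^(88.1/10) = 7.372e+08.
L_total = 10·log₁₀(7.372e+08) = 88.7 dB.

88.7 dB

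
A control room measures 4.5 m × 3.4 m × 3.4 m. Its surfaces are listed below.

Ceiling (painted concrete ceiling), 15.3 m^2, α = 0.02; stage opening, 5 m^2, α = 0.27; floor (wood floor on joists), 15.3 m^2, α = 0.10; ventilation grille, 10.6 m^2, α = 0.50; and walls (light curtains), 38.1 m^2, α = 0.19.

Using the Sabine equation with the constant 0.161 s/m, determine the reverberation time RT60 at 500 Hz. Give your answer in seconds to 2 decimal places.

Total absorption A = 15.3*0.02 + 5*0.27 + 15.3*0.10 + 10.6*0.50 + 38.1*0.19
  = 0.306 + 1.350 + 1.530 + 5.300 + 7.239 = 15.725 m^2 sabins.
Room volume: 52.02 m³.
Sabine: RT60 = 0.161 × 52.02 / 15.725 = 0.53 s.

0.53 s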